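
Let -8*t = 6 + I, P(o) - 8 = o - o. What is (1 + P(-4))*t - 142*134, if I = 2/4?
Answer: -304565/16 ≈ -19035.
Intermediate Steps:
P(o) = 8 (P(o) = 8 + (o - o) = 8 + 0 = 8)
I = ½ (I = 2*(¼) = ½ ≈ 0.50000)
t = -13/16 (t = -(6 + ½)/8 = -⅛*13/2 = -13/16 ≈ -0.81250)
(1 + P(-4))*t - 142*134 = (1 + 8)*(-13/16) - 142*134 = 9*(-13/16) - 19028 = -117/16 - 19028 = -304565/16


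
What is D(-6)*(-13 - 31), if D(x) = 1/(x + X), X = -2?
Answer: 11/2 ≈ 5.5000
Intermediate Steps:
D(x) = 1/(-2 + x) (D(x) = 1/(x - 2) = 1/(-2 + x))
D(-6)*(-13 - 31) = (-13 - 31)/(-2 - 6) = -44/(-8) = -⅛*(-44) = 11/2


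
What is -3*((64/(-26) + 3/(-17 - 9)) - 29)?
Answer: 2463/26 ≈ 94.731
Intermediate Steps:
-3*((64/(-26) + 3/(-17 - 9)) - 29) = -3*((64*(-1/26) + 3/(-26)) - 29) = -3*((-32/13 + 3*(-1/26)) - 29) = -3*((-32/13 - 3/26) - 29) = -3*(-67/26 - 29) = -3*(-821/26) = 2463/26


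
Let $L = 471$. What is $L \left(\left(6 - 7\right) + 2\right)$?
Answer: $471$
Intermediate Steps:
$L \left(\left(6 - 7\right) + 2\right) = 471 \left(\left(6 - 7\right) + 2\right) = 471 \left(-1 + 2\right) = 471 \cdot 1 = 471$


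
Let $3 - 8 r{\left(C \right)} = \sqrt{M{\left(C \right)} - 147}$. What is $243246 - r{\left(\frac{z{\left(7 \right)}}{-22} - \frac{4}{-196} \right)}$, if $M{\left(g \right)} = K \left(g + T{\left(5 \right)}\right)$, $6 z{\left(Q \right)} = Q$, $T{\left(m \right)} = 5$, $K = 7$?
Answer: $\frac{1945965}{8} + \frac{i \sqrt{23954469}}{3696} \approx 2.4325 \cdot 10^{5} + 1.3242 i$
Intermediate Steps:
$z{\left(Q \right)} = \frac{Q}{6}$
$M{\left(g \right)} = 35 + 7 g$ ($M{\left(g \right)} = 7 \left(g + 5\right) = 7 \left(5 + g\right) = 35 + 7 g$)
$r{\left(C \right)} = \frac{3}{8} - \frac{\sqrt{-112 + 7 C}}{8}$ ($r{\left(C \right)} = \frac{3}{8} - \frac{\sqrt{\left(35 + 7 C\right) - 147}}{8} = \frac{3}{8} - \frac{\sqrt{-112 + 7 C}}{8}$)
$243246 - r{\left(\frac{z{\left(7 \right)}}{-22} - \frac{4}{-196} \right)} = 243246 - \left(\frac{3}{8} - \frac{\sqrt{-112 + 7 \left(\frac{\frac{1}{6} \cdot 7}{-22} - \frac{4}{-196}\right)}}{8}\right) = 243246 - \left(\frac{3}{8} - \frac{\sqrt{-112 + 7 \left(\frac{7}{6} \left(- \frac{1}{22}\right) - - \frac{1}{49}\right)}}{8}\right) = 243246 - \left(\frac{3}{8} - \frac{\sqrt{-112 + 7 \left(- \frac{7}{132} + \frac{1}{49}\right)}}{8}\right) = 243246 - \left(\frac{3}{8} - \frac{\sqrt{-112 + 7 \left(- \frac{211}{6468}\right)}}{8}\right) = 243246 - \left(\frac{3}{8} - \frac{\sqrt{-112 - \frac{211}{924}}}{8}\right) = 243246 - \left(\frac{3}{8} - \frac{\sqrt{- \frac{103699}{924}}}{8}\right) = 243246 - \left(\frac{3}{8} - \frac{\frac{1}{462} i \sqrt{23954469}}{8}\right) = 243246 - \left(\frac{3}{8} - \frac{i \sqrt{23954469}}{3696}\right) = \frac{1945965}{8} + \frac{i \sqrt{23954469}}{3696}$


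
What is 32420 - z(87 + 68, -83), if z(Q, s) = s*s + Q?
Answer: 25376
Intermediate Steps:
z(Q, s) = Q + s**2 (z(Q, s) = s**2 + Q = Q + s**2)
32420 - z(87 + 68, -83) = 32420 - ((87 + 68) + (-83)**2) = 32420 - (155 + 6889) = 32420 - 1*7044 = 32420 - 7044 = 25376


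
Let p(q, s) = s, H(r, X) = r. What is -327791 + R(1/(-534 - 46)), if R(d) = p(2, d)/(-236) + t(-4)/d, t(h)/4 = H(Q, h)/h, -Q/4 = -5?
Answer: -43280224079/136880 ≈ -3.1619e+5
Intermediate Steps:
Q = 20 (Q = -4*(-5) = 20)
t(h) = 80/h (t(h) = 4*(20/h) = 80/h)
R(d) = -20/d - d/236 (R(d) = d/(-236) + (80/(-4))/d = d*(-1/236) + (80*(-¼))/d = -d/236 - 20/d = -20/d - d/236)
-327791 + R(1/(-534 - 46)) = -327791 + (-20/(1/(-534 - 46)) - 1/(236*(-534 - 46))) = -327791 + (-20/(1/(-580)) - 1/236/(-580)) = -327791 + (-20/(-1/580) - 1/236*(-1/580)) = -327791 + (-20*(-580) + 1/136880) = -327791 + (11600 + 1/136880) = -327791 + 1587808001/136880 = -43280224079/136880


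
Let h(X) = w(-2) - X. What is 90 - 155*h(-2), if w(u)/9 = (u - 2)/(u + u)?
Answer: -1615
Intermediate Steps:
w(u) = 9*(-2 + u)/(2*u) (w(u) = 9*((u - 2)/(u + u)) = 9*((-2 + u)/((2*u))) = 9*((-2 + u)*(1/(2*u))) = 9*((-2 + u)/(2*u)) = 9*(-2 + u)/(2*u))
h(X) = 9 - X (h(X) = (9/2 - 9/(-2)) - X = (9/2 - 9*(-½)) - X = (9/2 + 9/2) - X = 9 - X)
90 - 155*h(-2) = 90 - 155*(9 - 1*(-2)) = 90 - 155*(9 + 2) = 90 - 155*11 = 90 - 1705 = -1615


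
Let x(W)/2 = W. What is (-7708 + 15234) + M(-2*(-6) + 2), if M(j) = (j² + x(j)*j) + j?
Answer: 8128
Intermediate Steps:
x(W) = 2*W
M(j) = j + 3*j² (M(j) = (j² + (2*j)*j) + j = (j² + 2*j²) + j = 3*j² + j = j + 3*j²)
(-7708 + 15234) + M(-2*(-6) + 2) = (-7708 + 15234) + (-2*(-6) + 2)*(1 + 3*(-2*(-6) + 2)) = 7526 + (12 + 2)*(1 + 3*(12 + 2)) = 7526 + 14*(1 + 3*14) = 7526 + 14*(1 + 42) = 7526 + 14*43 = 7526 + 602 = 8128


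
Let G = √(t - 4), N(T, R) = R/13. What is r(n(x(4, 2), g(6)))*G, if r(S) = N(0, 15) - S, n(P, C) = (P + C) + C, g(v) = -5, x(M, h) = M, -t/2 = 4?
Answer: 186*I*√3/13 ≈ 24.782*I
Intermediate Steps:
N(T, R) = R/13 (N(T, R) = R*(1/13) = R/13)
t = -8 (t = -2*4 = -8)
G = 2*I*√3 (G = √(-8 - 4) = √(-12) = 2*I*√3 ≈ 3.4641*I)
n(P, C) = P + 2*C (n(P, C) = (C + P) + C = P + 2*C)
r(S) = 15/13 - S (r(S) = (1/13)*15 - S = 15/13 - S)
r(n(x(4, 2), g(6)))*G = (15/13 - (4 + 2*(-5)))*(2*I*√3) = (15/13 - (4 - 10))*(2*I*√3) = (15/13 - 1*(-6))*(2*I*√3) = (15/13 + 6)*(2*I*√3) = 93*(2*I*√3)/13 = 186*I*√3/13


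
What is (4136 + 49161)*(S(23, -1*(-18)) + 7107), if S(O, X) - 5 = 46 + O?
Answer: 382725757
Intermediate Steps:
S(O, X) = 51 + O (S(O, X) = 5 + (46 + O) = 51 + O)
(4136 + 49161)*(S(23, -1*(-18)) + 7107) = (4136 + 49161)*((51 + 23) + 7107) = 53297*(74 + 7107) = 53297*7181 = 382725757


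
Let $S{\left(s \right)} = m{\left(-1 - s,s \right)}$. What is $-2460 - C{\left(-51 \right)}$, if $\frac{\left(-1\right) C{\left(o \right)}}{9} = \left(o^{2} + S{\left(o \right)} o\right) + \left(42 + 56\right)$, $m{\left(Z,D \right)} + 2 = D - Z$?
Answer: $69108$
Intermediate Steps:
$m{\left(Z,D \right)} = -2 + D - Z$ ($m{\left(Z,D \right)} = -2 + \left(D - Z\right) = -2 + D - Z$)
$S{\left(s \right)} = -1 + 2 s$ ($S{\left(s \right)} = -2 + s - \left(-1 - s\right) = -2 + s + \left(1 + s\right) = -1 + 2 s$)
$C{\left(o \right)} = -882 - 9 o^{2} - 9 o \left(-1 + 2 o\right)$ ($C{\left(o \right)} = - 9 \left(\left(o^{2} + \left(-1 + 2 o\right) o\right) + \left(42 + 56\right)\right) = - 9 \left(\left(o^{2} + o \left(-1 + 2 o\right)\right) + 98\right) = - 9 \left(98 + o^{2} + o \left(-1 + 2 o\right)\right) = -882 - 9 o^{2} - 9 o \left(-1 + 2 o\right)$)
$-2460 - C{\left(-51 \right)} = -2460 - \left(-882 - 27 \left(-51\right)^{2} + 9 \left(-51\right)\right) = -2460 - \left(-882 - 70227 - 459\right) = -2460 - -71568 = -2460 + 71568 = 69108$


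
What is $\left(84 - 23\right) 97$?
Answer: $5917$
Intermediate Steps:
$\left(84 - 23\right) 97 = 61 \cdot 97 = 5917$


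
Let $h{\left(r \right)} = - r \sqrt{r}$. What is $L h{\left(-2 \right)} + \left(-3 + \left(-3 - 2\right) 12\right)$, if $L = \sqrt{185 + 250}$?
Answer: $-63 + 2 i \sqrt{870} \approx -63.0 + 58.992 i$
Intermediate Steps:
$h{\left(r \right)} = - r^{\frac{3}{2}}$
$L = \sqrt{435} \approx 20.857$
$L h{\left(-2 \right)} + \left(-3 + \left(-3 - 2\right) 12\right) = \sqrt{435} \left(- \left(-2\right)^{\frac{3}{2}}\right) + \left(-3 + \left(-3 - 2\right) 12\right) = \sqrt{435} \left(- \left(-2\right) i \sqrt{2}\right) - 63 = \sqrt{435} \cdot 2 i \sqrt{2} - 63 = 2 i \sqrt{870} - 63 = -63 + 2 i \sqrt{870}$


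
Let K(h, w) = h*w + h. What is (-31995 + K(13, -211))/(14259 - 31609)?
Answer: 1389/694 ≈ 2.0014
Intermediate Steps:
K(h, w) = h + h*w
(-31995 + K(13, -211))/(14259 - 31609) = (-31995 + 13*(1 - 211))/(14259 - 31609) = (-31995 + 13*(-210))/(-17350) = (-31995 - 2730)*(-1/17350) = -34725*(-1/17350) = 1389/694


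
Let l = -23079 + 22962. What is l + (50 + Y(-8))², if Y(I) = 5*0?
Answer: 2383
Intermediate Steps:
Y(I) = 0
l = -117
l + (50 + Y(-8))² = -117 + (50 + 0)² = -117 + 50² = -117 + 2500 = 2383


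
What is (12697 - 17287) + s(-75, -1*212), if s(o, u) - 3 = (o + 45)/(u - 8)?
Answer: -100911/22 ≈ -4586.9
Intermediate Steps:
s(o, u) = 3 + (45 + o)/(-8 + u) (s(o, u) = 3 + (o + 45)/(u - 8) = 3 + (45 + o)/(-8 + u))
(12697 - 17287) + s(-75, -1*212) = (12697 - 17287) + (21 - 75 + 3*(-1*212))/(-8 - 1*212) = -4590 + (21 - 75 + 3*(-212))/(-8 - 212) = -4590 + (21 - 75 - 636)/(-220) = -4590 - 1/220*(-690) = -4590 + 69/22 = -100911/22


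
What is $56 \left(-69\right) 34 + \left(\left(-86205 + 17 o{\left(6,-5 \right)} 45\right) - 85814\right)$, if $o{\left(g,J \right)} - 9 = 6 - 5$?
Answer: $-295745$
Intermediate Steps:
$o{\left(g,J \right)} = 10$ ($o{\left(g,J \right)} = 9 + \left(6 - 5\right) = 9 + 1 = 10$)
$56 \left(-69\right) 34 + \left(\left(-86205 + 17 o{\left(6,-5 \right)} 45\right) - 85814\right) = 56 \left(-69\right) 34 - \left(172019 - 17 \cdot 10 \cdot 45\right) = \left(-3864\right) 34 + \left(\left(-86205 + 170 \cdot 45\right) - 85814\right) = -131376 + \left(\left(-86205 + 7650\right) - 85814\right) = -131376 - 164369 = -295745$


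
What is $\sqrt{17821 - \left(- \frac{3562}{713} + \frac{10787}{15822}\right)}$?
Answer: $\frac{7 \sqrt{5143993604303394}}{3760362} \approx 133.51$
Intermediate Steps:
$\sqrt{17821 - \left(- \frac{3562}{713} + \frac{10787}{15822}\right)} = \sqrt{17821 - - \frac{48666833}{11281086}} = \sqrt{17821 + \left(- \frac{10787}{15822} + \frac{3562}{713}\right)} = \sqrt{17821 + \frac{48666833}{11281086}} = \sqrt{\frac{201088900439}{11281086}} = \frac{7 \sqrt{5143993604303394}}{3760362}$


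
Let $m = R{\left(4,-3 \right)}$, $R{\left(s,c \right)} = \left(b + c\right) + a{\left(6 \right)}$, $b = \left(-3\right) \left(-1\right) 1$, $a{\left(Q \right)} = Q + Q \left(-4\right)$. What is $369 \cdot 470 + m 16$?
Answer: $173142$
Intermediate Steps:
$a{\left(Q \right)} = - 3 Q$ ($a{\left(Q \right)} = Q - 4 Q = - 3 Q$)
$b = 3$ ($b = 3 \cdot 1 = 3$)
$R{\left(s,c \right)} = -15 + c$ ($R{\left(s,c \right)} = \left(3 + c\right) - 18 = -15 + c$)
$m = -18$ ($m = -15 - 3 = -18$)
$369 \cdot 470 + m 16 = 369 \cdot 470 - 288 = 173430 - 288 = 173142$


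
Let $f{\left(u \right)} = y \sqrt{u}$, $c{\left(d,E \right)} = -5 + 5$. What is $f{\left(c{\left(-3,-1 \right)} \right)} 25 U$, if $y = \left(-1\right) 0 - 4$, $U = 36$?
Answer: $0$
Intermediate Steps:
$c{\left(d,E \right)} = 0$
$y = -4$ ($y = 0 - 4 = -4$)
$f{\left(u \right)} = - 4 \sqrt{u}$
$f{\left(c{\left(-3,-1 \right)} \right)} 25 U = - 4 \sqrt{0} \cdot 25 \cdot 36 = \left(-4\right) 0 \cdot 25 \cdot 36 = 0 \cdot 25 \cdot 36 = 0 \cdot 36 = 0$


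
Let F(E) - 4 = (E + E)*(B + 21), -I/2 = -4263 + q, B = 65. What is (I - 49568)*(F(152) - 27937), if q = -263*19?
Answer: 55544872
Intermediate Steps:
q = -4997
I = 18520 (I = -2*(-4263 - 4997) = -2*(-9260) = 18520)
F(E) = 4 + 172*E (F(E) = 4 + (E + E)*(65 + 21) = 4 + (2*E)*86 = 4 + 172*E)
(I - 49568)*(F(152) - 27937) = (18520 - 49568)*((4 + 172*152) - 27937) = -31048*((4 + 26144) - 27937) = -31048*(26148 - 27937) = -31048*(-1789) = 55544872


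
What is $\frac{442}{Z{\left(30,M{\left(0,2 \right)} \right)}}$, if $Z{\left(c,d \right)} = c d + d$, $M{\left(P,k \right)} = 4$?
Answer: $\frac{221}{62} \approx 3.5645$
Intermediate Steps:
$Z{\left(c,d \right)} = d + c d$
$\frac{442}{Z{\left(30,M{\left(0,2 \right)} \right)}} = \frac{442}{4 \left(1 + 30\right)} = \frac{442}{4 \cdot 31} = \frac{442}{124} = 442 \cdot \frac{1}{124} = \frac{221}{62}$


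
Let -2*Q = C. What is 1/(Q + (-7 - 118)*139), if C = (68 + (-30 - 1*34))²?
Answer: -1/17383 ≈ -5.7527e-5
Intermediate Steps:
C = 16 (C = (68 + (-30 - 34))² = (68 - 64)² = 4² = 16)
Q = -8 (Q = -½*16 = -8)
1/(Q + (-7 - 118)*139) = 1/(-8 + (-7 - 118)*139) = 1/(-8 - 125*139) = 1/(-8 - 17375) = 1/(-17383) = -1/17383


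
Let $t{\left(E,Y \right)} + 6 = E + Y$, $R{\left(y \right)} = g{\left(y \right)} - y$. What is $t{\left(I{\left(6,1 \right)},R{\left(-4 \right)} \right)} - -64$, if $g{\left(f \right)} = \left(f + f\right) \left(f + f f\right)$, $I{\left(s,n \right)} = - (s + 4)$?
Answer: $-44$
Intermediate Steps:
$I{\left(s,n \right)} = -4 - s$ ($I{\left(s,n \right)} = - (4 + s) = -4 - s$)
$g{\left(f \right)} = 2 f \left(f + f^{2}\right)$
$R{\left(y \right)} = - y + 2 y^{2} \left(1 + y\right)$ ($R{\left(y \right)} = 2 y^{2} \left(1 + y\right) - y = - y + 2 y^{2} \left(1 + y\right)$)
$t{\left(E,Y \right)} = -6 + E + Y$ ($t{\left(E,Y \right)} = -6 + \left(E + Y\right) = -6 + E + Y$)
$t{\left(I{\left(6,1 \right)},R{\left(-4 \right)} \right)} - -64 = \left(-6 - 10 - 4 \left(-1 + 2 \left(-4\right) \left(1 - 4\right)\right)\right) - -64 = \left(-6 - 10 - 4 \left(-1 + 2 \left(-4\right) \left(-3\right)\right)\right) + 64 = \left(-6 - 10 - 4 \left(-1 + 24\right)\right) + 64 = \left(-6 - 10 - 92\right) + 64 = -108 + 64 = -44$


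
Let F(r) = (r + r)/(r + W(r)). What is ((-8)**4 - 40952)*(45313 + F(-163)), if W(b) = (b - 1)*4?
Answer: -1367787820088/819 ≈ -1.6701e+9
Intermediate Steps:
W(b) = -4 + 4*b (W(b) = (-1 + b)*4 = -4 + 4*b)
F(r) = 2*r/(-4 + 5*r) (F(r) = (r + r)/(r + (-4 + 4*r)) = (2*r)/(-4 + 5*r) = 2*r/(-4 + 5*r))
((-8)**4 - 40952)*(45313 + F(-163)) = ((-8)**4 - 40952)*(45313 + 2*(-163)/(-4 + 5*(-163))) = (4096 - 40952)*(45313 + 2*(-163)/(-4 - 815)) = -36856*(45313 + 2*(-163)/(-819)) = -36856*(45313 + 2*(-163)*(-1/819)) = -36856*(45313 + 326/819) = -36856*37111673/819 = -1367787820088/819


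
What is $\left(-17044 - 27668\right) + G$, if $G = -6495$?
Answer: $-51207$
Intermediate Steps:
$\left(-17044 - 27668\right) + G = \left(-17044 - 27668\right) - 6495 = -44712 - 6495 = -51207$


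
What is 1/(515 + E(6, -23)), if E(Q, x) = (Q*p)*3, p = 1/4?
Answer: 2/1039 ≈ 0.0019249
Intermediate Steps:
p = ¼ ≈ 0.25000
E(Q, x) = 3*Q/4 (E(Q, x) = (Q*(¼))*3 = (Q/4)*3 = 3*Q/4)
1/(515 + E(6, -23)) = 1/(515 + (¾)*6) = 1/(515 + 9/2) = 1/(1039/2) = 2/1039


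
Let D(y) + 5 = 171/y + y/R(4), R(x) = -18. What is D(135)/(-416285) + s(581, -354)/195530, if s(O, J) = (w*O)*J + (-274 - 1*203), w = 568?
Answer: -72947683485917/122094309075 ≈ -597.47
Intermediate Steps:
D(y) = -5 + 171/y - y/18 (D(y) = -5 + (171/y + y/(-18)) = -5 + (171/y + y*(-1/18)) = -5 + (171/y - y/18) = -5 + 171/y - y/18)
s(O, J) = -477 + 568*J*O (s(O, J) = (568*O)*J + (-274 - 1*203) = 568*J*O + (-274 - 203) = 568*J*O - 477 = -477 + 568*J*O)
D(135)/(-416285) + s(581, -354)/195530 = (-5 + 171/135 - 1/18*135)/(-416285) + (-477 + 568*(-354)*581)/195530 = (-5 + 171*(1/135) - 15/2)*(-1/416285) + (-477 - 116822832)*(1/195530) = (-5 + 19/15 - 15/2)*(-1/416285) - 116823309*1/195530 = -337/30*(-1/416285) - 116823309/195530 = 337/12488550 - 116823309/195530 = -72947683485917/122094309075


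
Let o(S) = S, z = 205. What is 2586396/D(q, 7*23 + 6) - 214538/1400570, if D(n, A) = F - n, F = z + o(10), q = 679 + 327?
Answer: -1811299172639/553925435 ≈ -3269.9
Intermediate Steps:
q = 1006
F = 215 (F = 205 + 10 = 215)
D(n, A) = 215 - n
2586396/D(q, 7*23 + 6) - 214538/1400570 = 2586396/(215 - 1*1006) - 214538/1400570 = 2586396/(215 - 1006) - 214538*1/1400570 = 2586396/(-791) - 107269/700285 = 2586396*(-1/791) - 107269/700285 = -2586396/791 - 107269/700285 = -1811299172639/553925435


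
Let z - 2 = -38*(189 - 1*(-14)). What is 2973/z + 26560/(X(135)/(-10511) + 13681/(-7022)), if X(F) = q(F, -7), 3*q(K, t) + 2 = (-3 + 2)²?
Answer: -45355868592545043/3326925574112 ≈ -13633.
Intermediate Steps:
q(K, t) = -⅓ (q(K, t) = -⅔ + (-3 + 2)²/3 = -⅔ + (⅓)*(-1)² = -⅔ + (⅓)*1 = -⅔ + ⅓ = -⅓)
X(F) = -⅓
z = -7712 (z = 2 - 38*(189 - 1*(-14)) = 2 - 38*(189 + 14) = 2 - 38*203 = 2 - 7714 = -7712)
2973/z + 26560/(X(135)/(-10511) + 13681/(-7022)) = 2973/(-7712) + 26560/(-⅓/(-10511) + 13681/(-7022)) = 2973*(-1/7712) + 26560/(-⅓*(-1/10511) + 13681*(-1/7022)) = -2973/7712 + 26560/(1/31533 - 13681/7022) = -2973/7712 + 26560/(-431395951/221424726) = -2973/7712 + 26560*(-221424726/431395951) = -2973/7712 - 5881040722560/431395951 = -45355868592545043/3326925574112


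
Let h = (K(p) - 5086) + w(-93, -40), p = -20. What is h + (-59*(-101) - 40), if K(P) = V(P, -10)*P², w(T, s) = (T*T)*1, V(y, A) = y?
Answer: 1482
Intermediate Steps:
w(T, s) = T² (w(T, s) = T²*1 = T²)
K(P) = P³ (K(P) = P*P² = P³)
h = -4437 (h = ((-20)³ - 5086) + (-93)² = (-8000 - 5086) + 8649 = -13086 + 8649 = -4437)
h + (-59*(-101) - 40) = -4437 + (-59*(-101) - 40) = -4437 + (5959 - 40) = -4437 + 5919 = 1482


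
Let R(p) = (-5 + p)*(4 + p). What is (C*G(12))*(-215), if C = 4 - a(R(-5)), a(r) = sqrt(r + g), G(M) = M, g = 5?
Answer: -10320 + 2580*sqrt(15) ≈ -327.70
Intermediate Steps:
a(r) = sqrt(5 + r) (a(r) = sqrt(r + 5) = sqrt(5 + r))
C = 4 - sqrt(15) (C = 4 - sqrt(5 + (-20 + (-5)**2 - 1*(-5))) = 4 - sqrt(5 + (-20 + 25 + 5)) = 4 - sqrt(5 + 10) = 4 - sqrt(15) ≈ 0.12702)
(C*G(12))*(-215) = ((4 - sqrt(15))*12)*(-215) = (48 - 12*sqrt(15))*(-215) = -10320 + 2580*sqrt(15)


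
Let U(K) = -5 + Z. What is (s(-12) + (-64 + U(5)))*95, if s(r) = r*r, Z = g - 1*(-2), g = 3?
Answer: 7600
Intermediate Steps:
Z = 5 (Z = 3 - 1*(-2) = 3 + 2 = 5)
s(r) = r²
U(K) = 0 (U(K) = -5 + 5 = 0)
(s(-12) + (-64 + U(5)))*95 = ((-12)² + (-64 + 0))*95 = (144 - 64)*95 = 80*95 = 7600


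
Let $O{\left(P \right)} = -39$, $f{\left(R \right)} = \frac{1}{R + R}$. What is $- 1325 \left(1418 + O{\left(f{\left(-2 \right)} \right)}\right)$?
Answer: $-1827175$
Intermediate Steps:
$f{\left(R \right)} = \frac{1}{2 R}$
$- 1325 \left(1418 + O{\left(f{\left(-2 \right)} \right)}\right) = - 1325 \left(1418 - 39\right) = \left(-1325\right) 1379 = -1827175$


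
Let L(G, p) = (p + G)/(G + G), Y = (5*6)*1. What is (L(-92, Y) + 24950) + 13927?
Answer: 3576715/92 ≈ 38877.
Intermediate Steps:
Y = 30 (Y = 30*1 = 30)
L(G, p) = (G + p)/(2*G) (L(G, p) = (G + p)/((2*G)) = (G + p)*(1/(2*G)) = (G + p)/(2*G))
(L(-92, Y) + 24950) + 13927 = ((½)*(-92 + 30)/(-92) + 24950) + 13927 = ((½)*(-1/92)*(-62) + 24950) + 13927 = (31/92 + 24950) + 13927 = 2295431/92 + 13927 = 3576715/92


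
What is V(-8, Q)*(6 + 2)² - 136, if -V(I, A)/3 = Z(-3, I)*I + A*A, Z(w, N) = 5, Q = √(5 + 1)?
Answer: 6392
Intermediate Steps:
Q = √6 ≈ 2.4495
V(I, A) = -15*I - 3*A² (V(I, A) = -3*(5*I + A*A) = -3*(5*I + A²) = -3*(A² + 5*I) = -15*I - 3*A²)
V(-8, Q)*(6 + 2)² - 136 = (-15*(-8) - 3*(√6)²)*(6 + 2)² - 136 = (120 - 3*6)*8² - 136 = (120 - 18)*64 - 136 = 102*64 - 136 = 6528 - 136 = 6392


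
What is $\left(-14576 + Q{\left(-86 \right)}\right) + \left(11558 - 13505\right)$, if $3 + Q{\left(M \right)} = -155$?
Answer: $-16681$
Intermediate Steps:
$Q{\left(M \right)} = -158$ ($Q{\left(M \right)} = -3 - 155 = -158$)
$\left(-14576 + Q{\left(-86 \right)}\right) + \left(11558 - 13505\right) = \left(-14576 - 158\right) + \left(11558 - 13505\right) = -14734 - 1947 = -16681$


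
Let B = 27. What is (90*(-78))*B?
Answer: -189540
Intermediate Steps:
(90*(-78))*B = (90*(-78))*27 = -7020*27 = -189540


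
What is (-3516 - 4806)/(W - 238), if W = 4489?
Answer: -2774/1417 ≈ -1.9577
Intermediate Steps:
(-3516 - 4806)/(W - 238) = (-3516 - 4806)/(4489 - 238) = -8322/4251 = -8322*1/4251 = -2774/1417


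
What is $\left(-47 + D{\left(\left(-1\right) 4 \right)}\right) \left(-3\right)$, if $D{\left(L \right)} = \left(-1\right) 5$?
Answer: $156$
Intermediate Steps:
$D{\left(L \right)} = -5$
$\left(-47 + D{\left(\left(-1\right) 4 \right)}\right) \left(-3\right) = \left(-47 - 5\right) \left(-3\right) = \left(-52\right) \left(-3\right) = 156$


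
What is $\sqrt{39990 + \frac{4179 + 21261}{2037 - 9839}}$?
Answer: $\frac{3 \sqrt{67612249030}}{3901} \approx 199.97$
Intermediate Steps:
$\sqrt{39990 + \frac{4179 + 21261}{2037 - 9839}} = \sqrt{39990 + \frac{25440}{-7802}} = \sqrt{39990 + 25440 \left(- \frac{1}{7802}\right)} = \sqrt{39990 - \frac{12720}{3901}} = \sqrt{\frac{155988270}{3901}} = \frac{3 \sqrt{67612249030}}{3901}$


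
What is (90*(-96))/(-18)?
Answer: 480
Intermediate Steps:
(90*(-96))/(-18) = -8640*(-1/18) = 480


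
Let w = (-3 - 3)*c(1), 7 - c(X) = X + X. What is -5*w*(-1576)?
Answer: -236400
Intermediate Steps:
c(X) = 7 - 2*X (c(X) = 7 - (X + X) = 7 - 2*X)
w = -30 (w = (-3 - 3)*(7 - 2*1) = -6*(7 - 2) = -6*5 = -30)
-5*w*(-1576) = -5*(-30)*(-1576) = 150*(-1576) = -236400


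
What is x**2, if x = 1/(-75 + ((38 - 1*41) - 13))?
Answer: 1/8281 ≈ 0.00012076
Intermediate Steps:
x = -1/91 (x = 1/(-75 + ((38 - 41) - 13)) = 1/(-75 + (-3 - 13)) = 1/(-75 - 16) = 1/(-91) = -1/91 ≈ -0.010989)
x**2 = (-1/91)**2 = 1/8281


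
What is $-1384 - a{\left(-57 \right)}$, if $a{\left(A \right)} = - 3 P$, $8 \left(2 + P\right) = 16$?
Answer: $-1384$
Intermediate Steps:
$P = 0$ ($P = -2 + \frac{1}{8} \cdot 16 = -2 + 2 = 0$)
$a{\left(A \right)} = 0$ ($a{\left(A \right)} = \left(-3\right) 0 = 0$)
$-1384 - a{\left(-57 \right)} = -1384 - 0 = -1384 + 0 = -1384$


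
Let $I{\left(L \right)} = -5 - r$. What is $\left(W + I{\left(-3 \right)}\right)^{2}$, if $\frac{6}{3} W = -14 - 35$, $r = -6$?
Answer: $\frac{2209}{4} \approx 552.25$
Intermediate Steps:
$I{\left(L \right)} = 1$ ($I{\left(L \right)} = -5 - -6 = -5 + 6 = 1$)
$W = - \frac{49}{2}$ ($W = \frac{-14 - 35}{2} = \frac{1}{2} \left(-49\right) = - \frac{49}{2} \approx -24.5$)
$\left(W + I{\left(-3 \right)}\right)^{2} = \left(- \frac{49}{2} + 1\right)^{2} = \left(- \frac{47}{2}\right)^{2} = \frac{2209}{4}$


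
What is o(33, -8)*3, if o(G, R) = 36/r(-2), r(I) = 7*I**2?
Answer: 27/7 ≈ 3.8571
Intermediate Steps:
o(G, R) = 9/7 (o(G, R) = 36/((7*(-2)**2)) = 36/((7*4)) = 36/28 = 36*(1/28) = 9/7)
o(33, -8)*3 = (9/7)*3 = 27/7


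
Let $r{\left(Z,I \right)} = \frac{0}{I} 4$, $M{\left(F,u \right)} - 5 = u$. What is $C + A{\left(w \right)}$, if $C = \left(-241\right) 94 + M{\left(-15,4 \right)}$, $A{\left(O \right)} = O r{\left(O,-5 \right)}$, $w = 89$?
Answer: $-22645$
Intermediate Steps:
$M{\left(F,u \right)} = 5 + u$
$r{\left(Z,I \right)} = 0$ ($r{\left(Z,I \right)} = 0 \cdot 4 = 0$)
$A{\left(O \right)} = 0$ ($A{\left(O \right)} = O 0 = 0$)
$C = -22645$ ($C = \left(-241\right) 94 + \left(5 + 4\right) = -22654 + 9 = -22645$)
$C + A{\left(w \right)} = -22645 + 0 = -22645$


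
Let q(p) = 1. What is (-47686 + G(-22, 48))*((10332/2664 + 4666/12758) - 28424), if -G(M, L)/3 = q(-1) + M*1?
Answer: 638883122374447/472046 ≈ 1.3534e+9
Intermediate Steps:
G(M, L) = -3 - 3*M (G(M, L) = -3*(1 + M*1) = -3*(1 + M) = -3 - 3*M)
(-47686 + G(-22, 48))*((10332/2664 + 4666/12758) - 28424) = (-47686 + (-3 - 3*(-22)))*((10332/2664 + 4666/12758) - 28424) = (-47686 + (-3 + 66))*((10332*(1/2664) + 4666*(1/12758)) - 28424) = (-47686 + 63)*((287/74 + 2333/6379) - 28424) = -47623*(2003415/472046 - 28424) = -47623*(-13415432089/472046) = 638883122374447/472046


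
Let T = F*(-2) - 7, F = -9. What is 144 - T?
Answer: 133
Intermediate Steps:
T = 11 (T = -9*(-2) - 7 = 18 - 7 = 11)
144 - T = 144 - 1*11 = 144 - 11 = 133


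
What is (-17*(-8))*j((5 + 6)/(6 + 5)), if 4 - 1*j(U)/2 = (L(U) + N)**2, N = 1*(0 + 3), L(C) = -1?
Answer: 0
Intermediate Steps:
N = 3 (N = 1*3 = 3)
j(U) = 0 (j(U) = 8 - 2*(-1 + 3)**2 = 8 - 2*2**2 = 8 - 2*4 = 8 - 8 = 0)
(-17*(-8))*j((5 + 6)/(6 + 5)) = -17*(-8)*0 = 136*0 = 0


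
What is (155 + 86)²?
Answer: 58081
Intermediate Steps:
(155 + 86)² = 241² = 58081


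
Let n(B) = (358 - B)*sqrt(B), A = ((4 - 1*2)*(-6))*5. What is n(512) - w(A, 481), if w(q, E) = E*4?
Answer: -1924 - 2464*sqrt(2) ≈ -5408.6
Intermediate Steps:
A = -60 (A = ((4 - 2)*(-6))*5 = (2*(-6))*5 = -12*5 = -60)
w(q, E) = 4*E
n(B) = sqrt(B)*(358 - B)
n(512) - w(A, 481) = sqrt(512)*(358 - 1*512) - 4*481 = (16*sqrt(2))*(358 - 512) - 1*1924 = (16*sqrt(2))*(-154) - 1924 = -2464*sqrt(2) - 1924 = -1924 - 2464*sqrt(2)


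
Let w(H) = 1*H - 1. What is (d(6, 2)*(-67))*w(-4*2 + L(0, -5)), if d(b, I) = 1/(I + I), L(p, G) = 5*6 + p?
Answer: -1407/4 ≈ -351.75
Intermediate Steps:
L(p, G) = 30 + p
w(H) = -1 + H (w(H) = H - 1 = -1 + H)
d(b, I) = 1/(2*I)
(d(6, 2)*(-67))*w(-4*2 + L(0, -5)) = (((½)/2)*(-67))*(-1 + (-4*2 + (30 + 0))) = (((½)*(½))*(-67))*(-1 + (-8 + 30)) = ((¼)*(-67))*(-1 + 22) = -67/4*21 = -1407/4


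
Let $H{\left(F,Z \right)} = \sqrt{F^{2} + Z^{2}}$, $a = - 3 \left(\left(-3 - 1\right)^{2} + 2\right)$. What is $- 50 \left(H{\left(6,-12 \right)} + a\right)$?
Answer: $2700 - 300 \sqrt{5} \approx 2029.2$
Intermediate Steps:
$a = -54$ ($a = - 3 \left(\left(-4\right)^{2} + 2\right) = - 3 \left(16 + 2\right) = \left(-3\right) 18 = -54$)
$- 50 \left(H{\left(6,-12 \right)} + a\right) = - 50 \left(\sqrt{6^{2} + \left(-12\right)^{2}} - 54\right) = - 50 \left(\sqrt{36 + 144} - 54\right) = - 50 \left(\sqrt{180} - 54\right) = - 50 \left(6 \sqrt{5} - 54\right) = - 50 \left(-54 + 6 \sqrt{5}\right) = 2700 - 300 \sqrt{5}$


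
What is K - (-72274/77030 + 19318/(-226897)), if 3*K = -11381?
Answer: -99431022636878/26216813865 ≈ -3792.6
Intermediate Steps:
K = -11381/3 (K = (1/3)*(-11381) = -11381/3 ≈ -3793.7)
K - (-72274/77030 + 19318/(-226897)) = -11381/3 - (-72274/77030 + 19318/(-226897)) = -11381/3 - (-72274*1/77030 + 19318*(-1/226897)) = -11381/3 - (-36137/38515 - 19318/226897) = -11381/3 - 1*(-8943409659/8738937955) = -11381/3 + 8943409659/8738937955 = -99431022636878/26216813865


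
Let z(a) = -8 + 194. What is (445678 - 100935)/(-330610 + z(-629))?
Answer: -344743/330424 ≈ -1.0433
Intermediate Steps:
z(a) = 186
(445678 - 100935)/(-330610 + z(-629)) = (445678 - 100935)/(-330610 + 186) = 344743/(-330424) = 344743*(-1/330424) = -344743/330424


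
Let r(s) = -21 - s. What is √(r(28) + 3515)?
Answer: √3466 ≈ 58.873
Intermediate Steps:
√(r(28) + 3515) = √((-21 - 1*28) + 3515) = √((-21 - 28) + 3515) = √(-49 + 3515) = √3466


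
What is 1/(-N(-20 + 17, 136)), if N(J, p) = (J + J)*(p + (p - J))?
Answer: 1/1650 ≈ 0.00060606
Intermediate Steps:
N(J, p) = 2*J*(-J + 2*p) (N(J, p) = (2*J)*(-J + 2*p) = 2*J*(-J + 2*p))
1/(-N(-20 + 17, 136)) = 1/(-2*(-20 + 17)*(-(-20 + 17) + 2*136)) = 1/(-2*(-3)*(-1*(-3) + 272)) = 1/(-2*(-3)*(3 + 272)) = 1/(-2*(-3)*275) = 1/(-1*(-1650)) = 1/1650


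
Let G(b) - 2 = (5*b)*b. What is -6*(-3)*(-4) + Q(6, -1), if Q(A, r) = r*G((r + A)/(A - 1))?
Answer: -79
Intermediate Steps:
G(b) = 2 + 5*b² (G(b) = 2 + (5*b)*b = 2 + 5*b²)
Q(A, r) = r*(2 + 5*(A + r)²/(-1 + A)²) (Q(A, r) = r*(2 + 5*((r + A)/(A - 1))²) = r*(2 + 5*((A + r)/(-1 + A))²) = r*(2 + 5*((A + r)²/(-1 + A)²)) = r*(2 + 5*(A + r)²/(-1 + A)²))
-6*(-3)*(-4) + Q(6, -1) = -6*(-3)*(-4) + (2*(-1) + 5*(-1)*(6 - 1)²/(-1 + 6)²) = 18*(-4) + (-2 + 5*(-1)*5²/5²) = -72 + (-2 + 5*(-1)*(1/25)*25) = -72 + (-2 - 5) = -72 - 7 = -79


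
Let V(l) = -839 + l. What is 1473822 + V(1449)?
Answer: 1474432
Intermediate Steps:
1473822 + V(1449) = 1473822 + (-839 + 1449) = 1473822 + 610 = 1474432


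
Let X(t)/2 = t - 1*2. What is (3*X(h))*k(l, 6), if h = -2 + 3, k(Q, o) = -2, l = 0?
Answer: 12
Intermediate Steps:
h = 1
X(t) = -4 + 2*t (X(t) = 2*(t - 1*2) = 2*(t - 2) = 2*(-2 + t) = -4 + 2*t)
(3*X(h))*k(l, 6) = (3*(-4 + 2*1))*(-2) = (3*(-4 + 2))*(-2) = (3*(-2))*(-2) = -6*(-2) = 12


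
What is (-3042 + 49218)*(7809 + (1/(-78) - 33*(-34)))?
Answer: 412397264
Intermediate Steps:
(-3042 + 49218)*(7809 + (1/(-78) - 33*(-34))) = 46176*(7809 + (-1/78 + 1122)) = 46176*(7809 + 87515/78) = 46176*(696617/78) = 412397264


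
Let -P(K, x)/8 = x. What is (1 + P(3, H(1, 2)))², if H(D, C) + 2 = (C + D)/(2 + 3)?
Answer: 3721/25 ≈ 148.84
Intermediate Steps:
H(D, C) = -2 + C/5 + D/5 (H(D, C) = -2 + (C + D)/(2 + 3) = -2 + (C + D)/5 = -2 + (C + D)*(⅕) = -2 + (C/5 + D/5) = -2 + C/5 + D/5)
P(K, x) = -8*x
(1 + P(3, H(1, 2)))² = (1 - 8*(-2 + (⅕)*2 + (⅕)*1))² = (1 - 8*(-2 + ⅖ + ⅕))² = (1 - 8*(-7/5))² = (1 + 56/5)² = (61/5)² = 3721/25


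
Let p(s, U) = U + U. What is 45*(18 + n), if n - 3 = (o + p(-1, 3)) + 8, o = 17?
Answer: 2340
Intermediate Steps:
p(s, U) = 2*U
n = 34 (n = 3 + ((17 + 2*3) + 8) = 3 + ((17 + 6) + 8) = 3 + (23 + 8) = 3 + 31 = 34)
45*(18 + n) = 45*(18 + 34) = 45*52 = 2340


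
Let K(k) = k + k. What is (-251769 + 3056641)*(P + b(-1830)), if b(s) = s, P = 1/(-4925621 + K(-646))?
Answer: -25289429388653752/4926913 ≈ -5.1329e+9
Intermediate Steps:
K(k) = 2*k
P = -1/4926913 (P = 1/(-4925621 + 2*(-646)) = 1/(-4925621 - 1292) = 1/(-4926913) = -1/4926913 ≈ -2.0297e-7)
(-251769 + 3056641)*(P + b(-1830)) = (-251769 + 3056641)*(-1/4926913 - 1830) = 2804872*(-9016250791/4926913) = -25289429388653752/4926913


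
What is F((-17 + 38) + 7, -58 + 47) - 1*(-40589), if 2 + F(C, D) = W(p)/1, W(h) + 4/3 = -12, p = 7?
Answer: 121721/3 ≈ 40574.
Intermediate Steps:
W(h) = -40/3 (W(h) = -4/3 - 12 = -40/3)
F(C, D) = -46/3 (F(C, D) = -2 - 40/3/1 = -2 - 40/3*1 = -2 - 40/3 = -46/3)
F((-17 + 38) + 7, -58 + 47) - 1*(-40589) = -46/3 - 1*(-40589) = -46/3 + 40589 = 121721/3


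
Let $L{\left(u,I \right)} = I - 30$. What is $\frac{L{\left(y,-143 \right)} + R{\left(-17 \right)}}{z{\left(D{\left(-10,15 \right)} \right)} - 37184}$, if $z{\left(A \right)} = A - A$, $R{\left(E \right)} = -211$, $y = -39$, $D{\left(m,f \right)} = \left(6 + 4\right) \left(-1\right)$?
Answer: $\frac{6}{581} \approx 0.010327$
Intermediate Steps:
$D{\left(m,f \right)} = -10$ ($D{\left(m,f \right)} = 10 \left(-1\right) = -10$)
$z{\left(A \right)} = 0$
$L{\left(u,I \right)} = -30 + I$ ($L{\left(u,I \right)} = I - 30 = -30 + I$)
$\frac{L{\left(y,-143 \right)} + R{\left(-17 \right)}}{z{\left(D{\left(-10,15 \right)} \right)} - 37184} = \frac{\left(-30 - 143\right) - 211}{0 - 37184} = \frac{-173 - 211}{-37184} = \left(-384\right) \left(- \frac{1}{37184}\right) = \frac{6}{581}$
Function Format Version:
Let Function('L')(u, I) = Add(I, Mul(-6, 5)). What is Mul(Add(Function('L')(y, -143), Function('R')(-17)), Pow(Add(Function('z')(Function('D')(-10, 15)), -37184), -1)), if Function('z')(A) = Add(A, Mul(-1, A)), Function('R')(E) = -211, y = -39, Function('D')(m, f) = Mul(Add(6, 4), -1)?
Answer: Rational(6, 581) ≈ 0.010327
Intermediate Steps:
Function('D')(m, f) = -10 (Function('D')(m, f) = Mul(10, -1) = -10)
Function('z')(A) = 0
Function('L')(u, I) = Add(-30, I) (Function('L')(u, I) = Add(I, -30) = Add(-30, I))
Mul(Add(Function('L')(y, -143), Function('R')(-17)), Pow(Add(Function('z')(Function('D')(-10, 15)), -37184), -1)) = Mul(Add(Add(-30, -143), -211), Pow(Add(0, -37184), -1)) = Mul(Add(-173, -211), Pow(-37184, -1)) = Mul(-384, Rational(-1, 37184)) = Rational(6, 581)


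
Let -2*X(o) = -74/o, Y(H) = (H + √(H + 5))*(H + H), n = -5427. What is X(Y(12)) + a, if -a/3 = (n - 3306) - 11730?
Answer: 15592843/254 - 37*√17/3048 ≈ 61389.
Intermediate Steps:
Y(H) = 2*H*(H + √(5 + H)) (Y(H) = (H + √(5 + H))*(2*H) = 2*H*(H + √(5 + H)))
X(o) = 37/o (X(o) = -(-37)/o = 37/o)
a = 61389 (a = -3*((-5427 - 3306) - 11730) = -3*(-8733 - 11730) = -3*(-20463) = 61389)
X(Y(12)) + a = 37/((2*12*(12 + √(5 + 12)))) + 61389 = 37/((2*12*(12 + √17))) + 61389 = 37/(288 + 24*√17) + 61389 = 61389 + 37/(288 + 24*√17)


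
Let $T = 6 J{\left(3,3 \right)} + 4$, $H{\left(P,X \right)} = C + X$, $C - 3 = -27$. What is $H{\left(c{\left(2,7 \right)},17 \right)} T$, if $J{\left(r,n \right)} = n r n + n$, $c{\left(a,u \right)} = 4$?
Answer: $-1288$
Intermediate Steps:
$C = -24$ ($C = 3 - 27 = -24$)
$J{\left(r,n \right)} = n + r n^{2}$ ($J{\left(r,n \right)} = r n^{2} + n = n + r n^{2}$)
$H{\left(P,X \right)} = -24 + X$
$T = 184$ ($T = 6 \cdot 3 \left(1 + 3 \cdot 3\right) + 4 = 6 \cdot 3 \left(1 + 9\right) + 4 = 6 \cdot 3 \cdot 10 + 4 = 6 \cdot 30 + 4 = 180 + 4 = 184$)
$H{\left(c{\left(2,7 \right)},17 \right)} T = \left(-24 + 17\right) 184 = \left(-7\right) 184 = -1288$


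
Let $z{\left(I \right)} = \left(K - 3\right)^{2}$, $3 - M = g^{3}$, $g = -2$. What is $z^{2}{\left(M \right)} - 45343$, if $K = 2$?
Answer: $-45342$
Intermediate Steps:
$M = 11$ ($M = 3 - \left(-2\right)^{3} = 3 - -8 = 3 + 8 = 11$)
$z{\left(I \right)} = 1$ ($z{\left(I \right)} = \left(2 - 3\right)^{2} = \left(-1\right)^{2} = 1$)
$z^{2}{\left(M \right)} - 45343 = 1^{2} - 45343 = 1 - 45343 = -45342$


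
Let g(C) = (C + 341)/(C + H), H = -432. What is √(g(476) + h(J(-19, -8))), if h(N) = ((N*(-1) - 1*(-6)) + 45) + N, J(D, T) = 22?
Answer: √33671/22 ≈ 8.3408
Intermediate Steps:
h(N) = 51 (h(N) = ((-N + 6) + 45) + N = ((6 - N) + 45) + N = (51 - N) + N = 51)
g(C) = (341 + C)/(-432 + C) (g(C) = (C + 341)/(C - 432) = (341 + C)/(-432 + C))
√(g(476) + h(J(-19, -8))) = √((341 + 476)/(-432 + 476) + 51) = √(817/44 + 51) = √(3061/44) = √33671/22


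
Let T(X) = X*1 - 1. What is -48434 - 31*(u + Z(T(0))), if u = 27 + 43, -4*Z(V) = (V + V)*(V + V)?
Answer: -50573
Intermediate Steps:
T(X) = -1 + X (T(X) = X - 1 = -1 + X)
Z(V) = -V² (Z(V) = -(V + V)*(V + V)/4 = -2*V*2*V/4 = -V²)
u = 70
-48434 - 31*(u + Z(T(0))) = -48434 - 31*(70 - (-1 + 0)²) = -48434 - 31*(70 - 1*(-1)²) = -48434 - 31*(70 - 1*1) = -48434 - 31*(70 - 1) = -48434 - 31*69 = -48434 - 2139 = -50573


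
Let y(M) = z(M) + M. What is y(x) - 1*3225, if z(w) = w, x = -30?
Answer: -3285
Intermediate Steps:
y(M) = 2*M (y(M) = M + M = 2*M)
y(x) - 1*3225 = 2*(-30) - 1*3225 = -60 - 3225 = -3285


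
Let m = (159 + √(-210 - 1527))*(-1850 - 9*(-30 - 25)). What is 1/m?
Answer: I/(4065*(√193 - 53*I)) ≈ -4.3432e-6 + 1.1384e-6*I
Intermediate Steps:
m = -215445 - 4065*I*√193 (m = (159 + √(-1737))*(-1850 - 9*(-55)) = (159 + 3*I*√193)*(-1850 + 495) = (159 + 3*I*√193)*(-1355) = -215445 - 4065*I*√193 ≈ -2.1545e+5 - 56473.0*I)
1/m = 1/(-215445 - 4065*I*√193)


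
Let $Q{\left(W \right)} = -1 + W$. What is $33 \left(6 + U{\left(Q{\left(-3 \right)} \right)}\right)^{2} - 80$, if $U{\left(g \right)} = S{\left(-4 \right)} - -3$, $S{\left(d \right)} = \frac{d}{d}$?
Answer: $3220$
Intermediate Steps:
$S{\left(d \right)} = 1$
$U{\left(g \right)} = 4$ ($U{\left(g \right)} = 1 - -3 = 1 + 3 = 4$)
$33 \left(6 + U{\left(Q{\left(-3 \right)} \right)}\right)^{2} - 80 = 33 \left(6 + 4\right)^{2} - 80 = 33 \cdot 10^{2} - 80 = 33 \cdot 100 - 80 = 3300 - 80 = 3220$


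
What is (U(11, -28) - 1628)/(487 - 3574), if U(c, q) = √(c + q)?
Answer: 1628/3087 - I*√17/3087 ≈ 0.52737 - 0.0013356*I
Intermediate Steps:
(U(11, -28) - 1628)/(487 - 3574) = (√(11 - 28) - 1628)/(487 - 3574) = (√(-17) - 1628)/(-3087) = (I*√17 - 1628)*(-1/3087) = (-1628 + I*√17)*(-1/3087) = 1628/3087 - I*√17/3087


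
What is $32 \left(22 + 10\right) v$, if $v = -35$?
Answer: $-35840$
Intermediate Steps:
$32 \left(22 + 10\right) v = 32 \left(22 + 10\right) \left(-35\right) = 32 \cdot 32 \left(-35\right) = 1024 \left(-35\right) = -35840$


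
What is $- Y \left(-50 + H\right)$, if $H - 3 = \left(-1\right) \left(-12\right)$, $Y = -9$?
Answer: $-315$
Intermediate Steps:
$H = 15$ ($H = 3 - -12 = 3 + 12 = 15$)
$- Y \left(-50 + H\right) = \left(-1\right) \left(-9\right) \left(-50 + 15\right) = 9 \left(-35\right) = -315$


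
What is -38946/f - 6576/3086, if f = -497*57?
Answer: -11017358/14570549 ≈ -0.75614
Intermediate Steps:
f = -28329
-38946/f - 6576/3086 = -38946/(-28329) - 6576/3086 = -38946*(-1/28329) - 6576*1/3086 = 12982/9443 - 3288/1543 = -11017358/14570549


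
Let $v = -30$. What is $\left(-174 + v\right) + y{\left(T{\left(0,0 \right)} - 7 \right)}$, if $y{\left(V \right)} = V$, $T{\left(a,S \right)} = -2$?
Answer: $-213$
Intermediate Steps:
$\left(-174 + v\right) + y{\left(T{\left(0,0 \right)} - 7 \right)} = \left(-174 - 30\right) - 9 = -204 - 9 = -213$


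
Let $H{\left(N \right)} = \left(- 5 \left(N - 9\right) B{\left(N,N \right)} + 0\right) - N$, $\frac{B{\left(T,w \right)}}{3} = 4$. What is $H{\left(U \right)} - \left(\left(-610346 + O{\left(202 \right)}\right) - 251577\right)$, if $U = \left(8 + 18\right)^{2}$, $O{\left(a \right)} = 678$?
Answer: $820549$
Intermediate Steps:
$B{\left(T,w \right)} = 12$ ($B{\left(T,w \right)} = 3 \cdot 4 = 12$)
$U = 676$ ($U = 26^{2} = 676$)
$H{\left(N \right)} = 540 - 61 N$ ($H{\left(N \right)} = \left(- 5 \left(N - 9\right) 12 + 0\right) - N = \left(- 5 \left(-9 + N\right) 12 + 0\right) - N = \left(\left(45 - 5 N\right) 12 + 0\right) - N = \left(\left(540 - 60 N\right) + 0\right) - N = \left(540 - 60 N\right) - N = 540 - 61 N$)
$H{\left(U \right)} - \left(\left(-610346 + O{\left(202 \right)}\right) - 251577\right) = \left(540 - 41236\right) - \left(\left(-610346 + 678\right) - 251577\right) = \left(540 - 41236\right) - \left(-609668 - 251577\right) = -40696 - -861245 = -40696 + 861245 = 820549$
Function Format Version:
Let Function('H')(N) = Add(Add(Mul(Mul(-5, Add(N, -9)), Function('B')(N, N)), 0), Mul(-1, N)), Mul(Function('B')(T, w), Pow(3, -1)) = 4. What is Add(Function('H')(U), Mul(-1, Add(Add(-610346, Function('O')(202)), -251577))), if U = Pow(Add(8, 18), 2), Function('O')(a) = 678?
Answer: 820549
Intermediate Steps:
Function('B')(T, w) = 12 (Function('B')(T, w) = Mul(3, 4) = 12)
U = 676 (U = Pow(26, 2) = 676)
Function('H')(N) = Add(540, Mul(-61, N)) (Function('H')(N) = Add(Add(Mul(Mul(-5, Add(N, -9)), 12), 0), Mul(-1, N)) = Add(Add(Mul(Mul(-5, Add(-9, N)), 12), 0), Mul(-1, N)) = Add(Add(Mul(Add(45, Mul(-5, N)), 12), 0), Mul(-1, N)) = Add(Add(Add(540, Mul(-60, N)), 0), Mul(-1, N)) = Add(Add(540, Mul(-60, N)), Mul(-1, N)) = Add(540, Mul(-61, N)))
Add(Function('H')(U), Mul(-1, Add(Add(-610346, Function('O')(202)), -251577))) = Add(Add(540, Mul(-61, 676)), Mul(-1, Add(Add(-610346, 678), -251577))) = Add(Add(540, -41236), Mul(-1, Add(-609668, -251577))) = Add(-40696, Mul(-1, -861245)) = Add(-40696, 861245) = 820549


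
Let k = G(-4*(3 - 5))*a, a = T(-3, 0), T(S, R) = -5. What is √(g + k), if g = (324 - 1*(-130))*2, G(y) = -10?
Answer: √958 ≈ 30.952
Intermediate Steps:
a = -5
k = 50 (k = -10*(-5) = 50)
g = 908 (g = (324 + 130)*2 = 454*2 = 908)
√(g + k) = √(908 + 50) = √958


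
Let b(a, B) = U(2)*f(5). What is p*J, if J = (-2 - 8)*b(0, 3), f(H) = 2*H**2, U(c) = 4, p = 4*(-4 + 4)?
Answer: 0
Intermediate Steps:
p = 0 (p = 4*0 = 0)
b(a, B) = 200 (b(a, B) = 4*(2*5**2) = 4*(2*25) = 4*50 = 200)
J = -2000 (J = (-2 - 8)*200 = -10*200 = -2000)
p*J = 0*(-2000) = 0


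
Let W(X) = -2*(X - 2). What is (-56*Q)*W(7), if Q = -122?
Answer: -68320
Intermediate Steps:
W(X) = 4 - 2*X (W(X) = -2*(-2 + X) = 4 - 2*X)
(-56*Q)*W(7) = (-56*(-122))*(4 - 2*7) = 6832*(4 - 14) = 6832*(-10) = -68320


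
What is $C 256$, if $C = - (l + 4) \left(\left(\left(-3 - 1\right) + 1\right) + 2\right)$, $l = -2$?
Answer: $512$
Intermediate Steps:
$C = 2$ ($C = - (-2 + 4) \left(\left(\left(-3 - 1\right) + 1\right) + 2\right) = \left(-1\right) 2 \left(\left(-4 + 1\right) + 2\right) = - 2 \left(-3 + 2\right) = \left(-2\right) \left(-1\right) = 2$)
$C 256 = 2 \cdot 256 = 512$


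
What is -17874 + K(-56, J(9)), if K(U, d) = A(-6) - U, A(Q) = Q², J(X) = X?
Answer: -17782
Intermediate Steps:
K(U, d) = 36 - U (K(U, d) = (-6)² - U = 36 - U)
-17874 + K(-56, J(9)) = -17874 + (36 - 1*(-56)) = -17874 + (36 + 56) = -17874 + 92 = -17782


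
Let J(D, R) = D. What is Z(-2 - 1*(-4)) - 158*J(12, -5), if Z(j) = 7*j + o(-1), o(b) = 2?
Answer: -1880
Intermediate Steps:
Z(j) = 2 + 7*j (Z(j) = 7*j + 2 = 2 + 7*j)
Z(-2 - 1*(-4)) - 158*J(12, -5) = (2 + 7*(-2 - 1*(-4))) - 158*12 = (2 + 7*(-2 + 4)) - 1896 = (2 + 7*2) - 1896 = (2 + 14) - 1896 = 16 - 1896 = -1880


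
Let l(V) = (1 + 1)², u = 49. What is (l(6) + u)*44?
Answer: 2332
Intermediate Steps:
l(V) = 4 (l(V) = 2² = 4)
(l(6) + u)*44 = (4 + 49)*44 = 53*44 = 2332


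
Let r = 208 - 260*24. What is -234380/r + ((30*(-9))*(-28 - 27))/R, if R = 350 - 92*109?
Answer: 90781435/2432404 ≈ 37.322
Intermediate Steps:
r = -6032 (r = 208 - 6240 = -6032)
R = -9678 (R = 350 - 10028 = -9678)
-234380/r + ((30*(-9))*(-28 - 27))/R = -234380/(-6032) + ((30*(-9))*(-28 - 27))/(-9678) = -234380*(-1/6032) - 270*(-55)*(-1/9678) = 58595/1508 + 14850*(-1/9678) = 58595/1508 - 2475/1613 = 90781435/2432404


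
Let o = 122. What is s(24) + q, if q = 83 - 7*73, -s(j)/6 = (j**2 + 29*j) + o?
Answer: -8792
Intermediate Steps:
s(j) = -732 - 174*j - 6*j**2 (s(j) = -6*((j**2 + 29*j) + 122) = -6*(122 + j**2 + 29*j) = -732 - 174*j - 6*j**2)
q = -428 (q = 83 - 511 = -428)
s(24) + q = (-732 - 174*24 - 6*24**2) - 428 = (-732 - 4176 - 6*576) - 428 = (-732 - 4176 - 3456) - 428 = -8364 - 428 = -8792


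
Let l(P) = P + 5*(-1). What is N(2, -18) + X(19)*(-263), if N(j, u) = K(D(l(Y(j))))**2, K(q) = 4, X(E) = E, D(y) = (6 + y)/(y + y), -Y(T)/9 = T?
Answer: -4981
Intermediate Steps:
Y(T) = -9*T
l(P) = -5 + P (l(P) = P - 5 = -5 + P)
D(y) = (6 + y)/(2*y) (D(y) = (6 + y)/((2*y)) = (6 + y)*(1/(2*y)) = (6 + y)/(2*y))
N(j, u) = 16 (N(j, u) = 4**2 = 16)
N(2, -18) + X(19)*(-263) = 16 + 19*(-263) = 16 - 4997 = -4981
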